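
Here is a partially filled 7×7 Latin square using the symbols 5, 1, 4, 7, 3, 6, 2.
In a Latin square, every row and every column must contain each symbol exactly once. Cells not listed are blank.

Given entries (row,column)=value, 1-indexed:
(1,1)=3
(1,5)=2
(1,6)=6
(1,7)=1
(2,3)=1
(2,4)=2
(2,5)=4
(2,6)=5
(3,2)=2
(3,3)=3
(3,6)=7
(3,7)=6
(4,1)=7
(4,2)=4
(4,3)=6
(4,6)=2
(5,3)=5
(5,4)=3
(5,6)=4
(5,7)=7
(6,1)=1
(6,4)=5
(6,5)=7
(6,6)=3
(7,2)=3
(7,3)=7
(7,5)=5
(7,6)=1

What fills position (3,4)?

Row 1, column 3: row 1 has {1, 3, 6, 2} and column 3 has {5, 1, 7, 3, 6}, leaving only 4.
Row 1, column 4: row 1 has {1, 4, 3, 6, 2} and column 4 has {5, 3, 2}, leaving only 7.
Row 1, column 2: row 1 has {1, 4, 7, 3, 6, 2} and column 2 has {4, 3, 2}, leaving only 5.
Row 2, column 1: row 2 has {5, 1, 4, 2} and column 1 has {1, 7, 3}, leaving only 6.
Row 2, column 2: row 2 has {5, 1, 4, 6, 2} and column 2 has {5, 4, 3, 2}, leaving only 7.
Row 2, column 7: row 2 has {5, 1, 4, 7, 6, 2} and column 7 has {1, 7, 6}, leaving only 3.
Row 3, column 5: row 3 has {7, 3, 6, 2} and column 5 has {5, 4, 7, 2}, leaving only 1.
Row 3 already has {1, 7, 3, 6, 2} and column 4 already has {5, 7, 3, 2}, so row 3, column 4 must be 4.

4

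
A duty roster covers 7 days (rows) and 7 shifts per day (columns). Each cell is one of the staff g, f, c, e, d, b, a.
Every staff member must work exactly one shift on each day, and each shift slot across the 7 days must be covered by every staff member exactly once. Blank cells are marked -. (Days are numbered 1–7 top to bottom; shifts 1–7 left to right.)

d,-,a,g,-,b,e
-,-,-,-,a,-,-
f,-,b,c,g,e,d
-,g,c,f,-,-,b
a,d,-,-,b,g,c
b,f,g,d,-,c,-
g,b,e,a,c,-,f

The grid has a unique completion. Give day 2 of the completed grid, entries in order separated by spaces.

c e d b a f g

Day 2, shift 7: day 2 has {a} and shift 7 has {f, c, e, d, b}, leaving only g.
Day 1, shift 2: day 1 has {g, e, d, b, a} and shift 2 has {g, f, d, b}, leaving only c.
Day 2, shift 2: day 2 has {g, a} and shift 2 has {g, f, c, d, b}, leaving only e.
Day 2, shift 1: day 2 has {g, e, a} and shift 1 has {g, f, d, b, a}, leaving only c.
Day 2, shift 4: day 2 has {g, c, e, a} and shift 4 has {g, f, c, d, a}, leaving only b.
Day 1, shift 5: day 1 has {g, c, e, d, b, a} and shift 5 has {g, c, b, a}, leaving only f.
Day 3, shift 2: day 3 has {g, f, c, e, d, b} and shift 2 has {g, f, c, e, d, b}, leaving only a.
Day 4, shift 1: day 4 has {g, f, c, b} and shift 1 has {g, f, c, d, b, a}, leaving only e.
Day 4, shift 5: day 4 has {g, f, c, e, b} and shift 5 has {g, f, c, b, a}, leaving only d.
Day 4, shift 6: day 4 has {g, f, c, e, d, b} and shift 6 has {g, c, e, b}, leaving only a.
Day 5, shift 3: day 5 has {g, c, d, b, a} and shift 3 has {g, c, e, b, a}, leaving only f.
Day 2, shift 3: day 2 has {g, c, e, b, a} and shift 3 has {g, f, c, e, b, a}, leaving only d.
Day 2, shift 6: day 2 has {g, c, e, d, b, a} and shift 6 has {g, c, e, b, a}, leaving only f.
So day 2 reads: c e d b a f g.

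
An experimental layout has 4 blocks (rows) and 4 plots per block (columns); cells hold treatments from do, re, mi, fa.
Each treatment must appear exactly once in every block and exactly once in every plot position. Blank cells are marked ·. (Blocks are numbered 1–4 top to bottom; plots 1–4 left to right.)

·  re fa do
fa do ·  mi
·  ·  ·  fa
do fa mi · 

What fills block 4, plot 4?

re

Block 4 already has {do, mi, fa} and plot 4 already has {do, mi, fa}, so block 4, plot 4 must be re.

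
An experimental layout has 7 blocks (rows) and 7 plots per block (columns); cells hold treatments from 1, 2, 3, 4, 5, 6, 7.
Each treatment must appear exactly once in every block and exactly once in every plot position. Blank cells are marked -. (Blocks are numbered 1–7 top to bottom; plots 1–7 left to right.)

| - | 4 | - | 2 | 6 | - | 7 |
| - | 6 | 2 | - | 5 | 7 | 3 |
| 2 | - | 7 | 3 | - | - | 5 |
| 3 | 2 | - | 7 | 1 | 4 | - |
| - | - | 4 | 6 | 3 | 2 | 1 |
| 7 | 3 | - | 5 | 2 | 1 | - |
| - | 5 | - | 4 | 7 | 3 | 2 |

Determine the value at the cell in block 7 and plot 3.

Block 1, plot 6: block 1 has {2, 4, 6, 7} and plot 6 has {1, 2, 3, 4, 7}, leaving only 5.
Block 1, plot 1: block 1 has {2, 4, 5, 6, 7} and plot 1 has {2, 3, 7}, leaving only 1.
Block 1, plot 3: block 1 has {1, 2, 4, 5, 6, 7} and plot 3 has {2, 4, 7}, leaving only 3.
Block 2, plot 1: block 2 has {2, 3, 5, 6, 7} and plot 1 has {1, 2, 3, 7}, leaving only 4.
Block 2, plot 4: block 2 has {2, 3, 4, 5, 6, 7} and plot 4 has {2, 3, 4, 5, 6, 7}, leaving only 1.
Block 3, plot 2: block 3 has {2, 3, 5, 7} and plot 2 has {2, 3, 4, 5, 6}, leaving only 1.
Block 3, plot 5: block 3 has {1, 2, 3, 5, 7} and plot 5 has {1, 2, 3, 5, 6, 7}, leaving only 4.
Block 3, plot 6: block 3 has {1, 2, 3, 4, 5, 7} and plot 6 has {1, 2, 3, 4, 5, 7}, leaving only 6.
Block 4, plot 7: block 4 has {1, 2, 3, 4, 7} and plot 7 has {1, 2, 3, 5, 7}, leaving only 6.
Block 4, plot 3: block 4 has {1, 2, 3, 4, 6, 7} and plot 3 has {2, 3, 4, 7}, leaving only 5.
Block 5, plot 1: block 5 has {1, 2, 3, 4, 6} and plot 1 has {1, 2, 3, 4, 7}, leaving only 5.
Block 5, plot 2: block 5 has {1, 2, 3, 4, 5, 6} and plot 2 has {1, 2, 3, 4, 5, 6}, leaving only 7.
Block 6, plot 3: block 6 has {1, 2, 3, 5, 7} and plot 3 has {2, 3, 4, 5, 7}, leaving only 6.
Block 7 already has {2, 3, 4, 5, 7} and plot 3 already has {2, 3, 4, 5, 6, 7}, so block 7, plot 3 must be 1.

1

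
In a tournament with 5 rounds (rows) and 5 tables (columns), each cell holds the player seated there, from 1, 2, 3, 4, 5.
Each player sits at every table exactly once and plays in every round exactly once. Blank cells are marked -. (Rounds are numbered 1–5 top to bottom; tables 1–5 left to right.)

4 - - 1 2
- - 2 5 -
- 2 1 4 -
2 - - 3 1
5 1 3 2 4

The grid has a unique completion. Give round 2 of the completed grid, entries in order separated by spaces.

1 4 2 5 3

Round 2, table 5: round 2 has {2, 5} and table 5 has {1, 2, 4}, leaving only 3.
Round 2, table 1: round 2 has {2, 3, 5} and table 1 has {2, 4, 5}, leaving only 1.
Round 2, table 2: round 2 has {1, 2, 3, 5} and table 2 has {1, 2}, leaving only 4.
So round 2 reads: 1 4 2 5 3.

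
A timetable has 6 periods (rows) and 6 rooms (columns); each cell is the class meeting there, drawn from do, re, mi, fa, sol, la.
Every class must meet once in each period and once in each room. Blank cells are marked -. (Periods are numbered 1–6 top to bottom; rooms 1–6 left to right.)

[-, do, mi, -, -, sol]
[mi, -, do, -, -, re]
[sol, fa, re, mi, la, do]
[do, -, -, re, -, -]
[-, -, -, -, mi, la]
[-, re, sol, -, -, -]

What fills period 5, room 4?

Period 5, room 2: period 5 has {mi, la} and room 2 has {do, re, fa}, leaving only sol.
Period 2, room 2: period 2 has {do, re, mi} and room 2 has {do, re, fa, sol}, leaving only la.
Period 4, room 2: period 4 has {do, re} and room 2 has {do, re, fa, sol, la}, leaving only mi.
Period 4, room 6: period 4 has {do, re, mi} and room 6 has {do, re, sol, la}, leaving only fa.
Period 4, room 3: period 4 has {do, re, mi, fa} and room 3 has {do, re, mi, sol}, leaving only la.
Period 4, room 5: period 4 has {do, re, mi, fa, la} and room 5 has {mi, la}, leaving only sol.
Period 2, room 5: period 2 has {do, re, mi, la} and room 5 has {mi, sol, la}, leaving only fa.
Period 1, room 5: period 1 has {do, mi, sol} and room 5 has {mi, fa, sol, la}, leaving only re.
Period 2, room 4: period 2 has {do, re, mi, fa, la} and room 4 has {re, mi}, leaving only sol.
Period 5, room 3: period 5 has {mi, sol, la} and room 3 has {do, re, mi, sol, la}, leaving only fa.
Period 5 already has {mi, fa, sol, la} and room 4 already has {re, mi, sol}, so period 5, room 4 must be do.

do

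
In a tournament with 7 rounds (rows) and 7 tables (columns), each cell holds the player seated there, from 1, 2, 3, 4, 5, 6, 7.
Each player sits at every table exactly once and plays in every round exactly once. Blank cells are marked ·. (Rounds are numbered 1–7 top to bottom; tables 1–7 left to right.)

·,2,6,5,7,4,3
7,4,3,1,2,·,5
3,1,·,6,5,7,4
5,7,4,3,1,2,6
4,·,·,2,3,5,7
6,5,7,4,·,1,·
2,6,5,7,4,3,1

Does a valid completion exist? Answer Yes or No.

No

Round 5, table 2: round 5 together with table 2 already contain {1, 2, 3, 4, 5, 6, 7} — every symbol — so nothing can go there. The grid has no valid completion.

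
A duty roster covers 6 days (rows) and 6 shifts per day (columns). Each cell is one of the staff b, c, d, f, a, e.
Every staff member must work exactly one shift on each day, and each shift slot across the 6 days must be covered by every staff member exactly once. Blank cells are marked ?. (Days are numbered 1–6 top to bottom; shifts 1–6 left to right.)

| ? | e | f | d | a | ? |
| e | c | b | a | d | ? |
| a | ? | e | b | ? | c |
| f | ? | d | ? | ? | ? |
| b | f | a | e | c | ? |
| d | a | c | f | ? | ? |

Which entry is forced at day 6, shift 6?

Day 1, shift 1: day 1 has {d, f, a, e} and shift 1 has {b, d, f, a, e}, leaving only c.
Day 1, shift 6: day 1 has {c, d, f, a, e} and shift 6 has {c}, leaving only b.
Day 6 already has {c, d, f, a} and shift 6 already has {b, c}, so day 6, shift 6 must be e.

e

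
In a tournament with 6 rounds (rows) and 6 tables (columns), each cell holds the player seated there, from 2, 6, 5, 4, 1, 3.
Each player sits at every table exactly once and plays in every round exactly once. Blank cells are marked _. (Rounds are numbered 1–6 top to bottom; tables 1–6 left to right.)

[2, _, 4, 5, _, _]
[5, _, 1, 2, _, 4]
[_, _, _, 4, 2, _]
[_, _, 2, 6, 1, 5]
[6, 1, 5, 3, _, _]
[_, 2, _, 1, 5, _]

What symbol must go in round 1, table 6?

Round 5, table 5: round 5 has {6, 5, 1, 3} and table 5 has {2, 5, 1}, leaving only 4.
Round 5, table 6: round 5 has {6, 5, 4, 1, 3} and table 6 has {5, 4}, leaving only 2.
Round 1, table 6 is narrowed to {6, 1, 3}.
If it were 6, then round 1, table 5 would be left with no valid symbol.
If it were 3, then round 1, table 5 would be left with no valid symbol.
So round 1, table 6 must be 1.

1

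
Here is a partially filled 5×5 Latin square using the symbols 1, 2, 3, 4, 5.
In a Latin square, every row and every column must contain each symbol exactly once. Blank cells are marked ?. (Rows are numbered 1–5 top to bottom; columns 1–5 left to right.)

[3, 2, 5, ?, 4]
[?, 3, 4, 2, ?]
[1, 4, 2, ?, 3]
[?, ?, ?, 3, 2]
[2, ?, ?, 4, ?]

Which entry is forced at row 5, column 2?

Row 1, column 4: row 1 has {2, 3, 4, 5} and column 4 has {2, 3, 4}, leaving only 1.
Row 2, column 1: row 2 has {2, 3, 4} and column 1 has {1, 2, 3}, leaving only 5.
Row 2, column 5: row 2 has {2, 3, 4, 5} and column 5 has {2, 3, 4}, leaving only 1.
Row 3, column 4: row 3 has {1, 2, 3, 4} and column 4 has {1, 2, 3, 4}, leaving only 5.
Row 4, column 1: row 4 has {2, 3} and column 1 has {1, 2, 3, 5}, leaving only 4.
Row 4, column 3: row 4 has {2, 3, 4} and column 3 has {2, 4, 5}, leaving only 1.
Row 4, column 2: row 4 has {1, 2, 3, 4} and column 2 has {2, 3, 4}, leaving only 5.
Row 5 already has {2, 4} and column 2 already has {2, 3, 4, 5}, so row 5, column 2 must be 1.

1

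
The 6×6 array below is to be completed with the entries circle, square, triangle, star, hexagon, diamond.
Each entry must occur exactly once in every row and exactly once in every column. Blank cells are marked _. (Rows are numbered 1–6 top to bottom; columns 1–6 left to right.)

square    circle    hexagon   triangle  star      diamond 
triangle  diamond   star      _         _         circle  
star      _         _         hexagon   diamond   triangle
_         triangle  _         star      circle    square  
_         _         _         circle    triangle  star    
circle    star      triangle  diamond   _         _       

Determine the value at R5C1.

Row 2, column 4: row 2 has {circle, triangle, star, diamond} and column 4 has {circle, triangle, star, hexagon, diamond}, leaving only square.
Row 2, column 5: row 2 has {circle, square, triangle, star, diamond} and column 5 has {circle, triangle, star, diamond}, leaving only hexagon.
Row 3, column 2: row 3 has {triangle, star, hexagon, diamond} and column 2 has {circle, triangle, star, diamond}, leaving only square.
Row 3, column 3: row 3 has {square, triangle, star, hexagon, diamond} and column 3 has {triangle, star, hexagon}, leaving only circle.
Row 4, column 3: row 4 has {circle, square, triangle, star} and column 3 has {circle, triangle, star, hexagon}, leaving only diamond.
Row 4, column 1: row 4 has {circle, square, triangle, star, diamond} and column 1 has {circle, square, triangle, star}, leaving only hexagon.
Row 5 already has {circle, triangle, star} and column 1 already has {circle, square, triangle, star, hexagon}, so row 5, column 1 must be diamond.

diamond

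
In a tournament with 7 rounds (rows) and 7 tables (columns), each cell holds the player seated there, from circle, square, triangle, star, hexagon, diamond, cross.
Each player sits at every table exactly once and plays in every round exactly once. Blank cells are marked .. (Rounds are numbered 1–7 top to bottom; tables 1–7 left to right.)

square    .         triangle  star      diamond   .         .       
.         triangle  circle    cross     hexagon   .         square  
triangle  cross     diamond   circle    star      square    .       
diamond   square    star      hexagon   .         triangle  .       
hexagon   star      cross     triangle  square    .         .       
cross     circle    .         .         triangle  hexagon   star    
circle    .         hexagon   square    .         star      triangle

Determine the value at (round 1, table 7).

Round 1, table 2: round 1 has {square, triangle, star, diamond} and table 2 has {circle, square, triangle, star, cross}, leaving only hexagon.
Round 2, table 1: round 2 has {circle, square, triangle, hexagon, cross} and table 1 has {circle, square, triangle, hexagon, diamond, cross}, leaving only star.
Round 2, table 6: round 2 has {circle, square, triangle, star, hexagon, cross} and table 6 has {square, triangle, star, hexagon}, leaving only diamond.
Round 3, table 7: round 3 has {circle, square, triangle, star, diamond, cross} and table 7 has {square, triangle, star}, leaving only hexagon.
Round 5, table 6: round 5 has {square, triangle, star, hexagon, cross} and table 6 has {square, triangle, star, hexagon, diamond}, leaving only circle.
Round 1, table 6: round 1 has {square, triangle, star, hexagon, diamond} and table 6 has {circle, square, triangle, star, hexagon, diamond}, leaving only cross.
Round 1 already has {square, triangle, star, hexagon, diamond, cross} and table 7 already has {square, triangle, star, hexagon}, so round 1, table 7 must be circle.

circle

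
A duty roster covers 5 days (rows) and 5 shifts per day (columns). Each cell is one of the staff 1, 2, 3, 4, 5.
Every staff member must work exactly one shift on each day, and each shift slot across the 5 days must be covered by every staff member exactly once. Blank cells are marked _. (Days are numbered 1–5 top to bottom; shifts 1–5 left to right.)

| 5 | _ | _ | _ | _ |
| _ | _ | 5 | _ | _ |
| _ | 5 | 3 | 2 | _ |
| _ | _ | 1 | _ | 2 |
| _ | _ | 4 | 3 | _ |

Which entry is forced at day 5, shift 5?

5

Day 1, shift 3: day 1 has {5} and shift 3 has {1, 3, 4, 5}, leaving only 2.
Day 5, shift 5 is narrowed to {1, 5}.
If it were 1, then day 2, shift 5 would be left with no valid symbol.
So day 5, shift 5 must be 5.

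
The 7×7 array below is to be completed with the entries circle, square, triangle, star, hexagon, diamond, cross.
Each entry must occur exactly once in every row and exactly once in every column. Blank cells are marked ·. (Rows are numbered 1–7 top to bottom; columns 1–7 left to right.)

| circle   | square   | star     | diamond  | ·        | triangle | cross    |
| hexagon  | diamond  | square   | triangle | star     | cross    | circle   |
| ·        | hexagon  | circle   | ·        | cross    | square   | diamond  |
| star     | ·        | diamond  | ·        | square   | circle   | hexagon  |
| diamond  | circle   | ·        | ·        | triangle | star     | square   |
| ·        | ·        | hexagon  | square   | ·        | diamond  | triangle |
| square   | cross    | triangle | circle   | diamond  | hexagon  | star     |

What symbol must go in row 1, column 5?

Row 1 already has {circle, square, triangle, star, diamond, cross} and column 5 already has {square, triangle, star, diamond, cross}, so row 1, column 5 must be hexagon.

hexagon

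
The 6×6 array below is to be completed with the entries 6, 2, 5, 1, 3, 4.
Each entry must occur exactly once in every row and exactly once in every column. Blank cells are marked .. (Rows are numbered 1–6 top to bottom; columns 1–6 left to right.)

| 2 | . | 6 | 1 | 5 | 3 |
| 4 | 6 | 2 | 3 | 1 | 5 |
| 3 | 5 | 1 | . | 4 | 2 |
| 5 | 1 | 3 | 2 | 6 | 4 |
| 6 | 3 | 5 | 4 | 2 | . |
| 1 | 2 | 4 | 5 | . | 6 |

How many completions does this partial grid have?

Row 1, column 2: eliminating its row and column leaves {4}.
Row 3, column 4: eliminating its row and column leaves {6}.
Row 5, column 6: eliminating its row and column leaves {1}.
Row 6, column 5: eliminating its row and column leaves {3}.
Only one assignment across all blanks avoids any row or column repeat, giving 1 completion.

1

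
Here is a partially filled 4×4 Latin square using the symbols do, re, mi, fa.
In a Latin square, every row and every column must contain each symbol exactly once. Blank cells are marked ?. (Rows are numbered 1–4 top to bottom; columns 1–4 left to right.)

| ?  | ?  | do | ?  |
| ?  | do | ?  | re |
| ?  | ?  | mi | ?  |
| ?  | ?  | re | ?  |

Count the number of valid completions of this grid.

Row 1, column 1: eliminating its row and column leaves {re, mi, fa}.
Row 1, column 2: eliminating its row and column leaves {re, mi, fa}.
Row 1, column 4: eliminating its row and column leaves {mi, fa}.
Row 2, column 1: eliminating its row and column leaves {mi, fa}.
Row 2, column 3: eliminating its row and column leaves {fa}.
Row 3, column 1: eliminating its row and column leaves {do, re, fa}.
Row 3, column 2: eliminating its row and column leaves {re, fa}.
Row 3, column 4: eliminating its row and column leaves {do, fa}.
Row 4, column 1: eliminating its row and column leaves {do, mi, fa}.
Row 4, column 2: eliminating its row and column leaves {mi, fa}.
Row 4, column 4: eliminating its row and column leaves {do, mi, fa}.
Enumerating the assignments across these blanks that avoid any row or column repeat gives 4 completions.

4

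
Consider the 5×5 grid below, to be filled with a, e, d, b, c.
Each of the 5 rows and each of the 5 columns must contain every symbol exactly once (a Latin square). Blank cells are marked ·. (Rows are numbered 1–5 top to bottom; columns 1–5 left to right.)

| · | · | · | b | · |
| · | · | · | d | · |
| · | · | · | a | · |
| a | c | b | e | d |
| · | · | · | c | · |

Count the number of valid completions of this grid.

56

Row 1, column 1: eliminating its row and column leaves {e, d, c}.
Row 1, column 2: eliminating its row and column leaves {a, e, d}.
Row 1, column 3: eliminating its row and column leaves {a, e, d, c}.
Row 1, column 5: eliminating its row and column leaves {a, e, c}.
Row 2, column 1: eliminating its row and column leaves {e, b, c}.
Row 2, column 2: eliminating its row and column leaves {a, e, b}.
Row 2, column 3: eliminating its row and column leaves {a, e, c}.
Row 2, column 5: eliminating its row and column leaves {a, e, b, c}.
Row 3, column 1: eliminating its row and column leaves {e, d, b, c}.
Row 3, column 2: eliminating its row and column leaves {e, d, b}.
Row 3, column 3: eliminating its row and column leaves {e, d, c}.
Row 3, column 5: eliminating its row and column leaves {e, b, c}.
Row 5, column 1: eliminating its row and column leaves {e, d, b}.
Row 5, column 2: eliminating its row and column leaves {a, e, d, b}.
Row 5, column 3: eliminating its row and column leaves {a, e, d}.
Row 5, column 5: eliminating its row and column leaves {a, e, b}.
Enumerating the assignments across these blanks that avoid any row or column repeat gives 56 completions.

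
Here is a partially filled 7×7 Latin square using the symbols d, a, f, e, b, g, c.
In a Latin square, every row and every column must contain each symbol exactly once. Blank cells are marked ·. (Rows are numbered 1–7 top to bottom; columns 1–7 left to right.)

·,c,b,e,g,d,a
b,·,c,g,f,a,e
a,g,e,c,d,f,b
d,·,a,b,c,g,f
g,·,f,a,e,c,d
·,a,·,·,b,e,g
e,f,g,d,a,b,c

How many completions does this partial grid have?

Row 1, column 1: eliminating its row and column leaves {f}.
Row 2, column 2: eliminating its row and column leaves {d}.
Row 4, column 2: eliminating its row and column leaves {e}.
Row 5, column 2: eliminating its row and column leaves {b}.
Row 6, column 1: eliminating its row and column leaves {f, c}.
Row 6, column 3: eliminating its row and column leaves {d}.
Row 6, column 4: eliminating its row and column leaves {f}.
Only one assignment across all blanks avoids any row or column repeat, giving 1 completion.

1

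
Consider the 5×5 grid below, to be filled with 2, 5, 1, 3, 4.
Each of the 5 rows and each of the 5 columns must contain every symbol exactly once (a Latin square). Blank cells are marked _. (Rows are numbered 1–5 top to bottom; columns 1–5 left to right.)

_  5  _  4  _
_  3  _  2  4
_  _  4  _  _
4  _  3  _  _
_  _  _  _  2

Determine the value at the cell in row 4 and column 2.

2

Row 4, column 2 is narrowed to {2, 1}.
If it were 1, then row 4, column 5 would be left with no valid symbol.
So row 4, column 2 must be 2.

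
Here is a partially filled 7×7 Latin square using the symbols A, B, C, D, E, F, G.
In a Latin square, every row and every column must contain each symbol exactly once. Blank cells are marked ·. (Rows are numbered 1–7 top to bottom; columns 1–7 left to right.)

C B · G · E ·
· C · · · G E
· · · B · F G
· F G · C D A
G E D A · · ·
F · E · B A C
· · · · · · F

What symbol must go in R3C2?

A

Row 1, column 7: row 1 has {B, C, E, G} and column 7 has {A, C, E, F, G}, leaving only D.
Row 4, column 4: row 4 has {A, C, D, F, G} and column 4 has {A, B, G}, leaving only E.
Row 4, column 1: row 4 has {A, C, D, E, F, G} and column 1 has {C, F, G}, leaving only B.
Row 5, column 5: row 5 has {A, D, E, G} and column 5 has {B, C}, leaving only F.
Row 1, column 5: row 1 has {B, C, D, E, G} and column 5 has {B, C, F}, leaving only A.
Row 1, column 3: row 1 has {A, B, C, D, E, G} and column 3 has {D, E, G}, leaving only F.
Row 2, column 5: row 2 has {C, E, G} and column 5 has {A, B, C, F}, leaving only D.
Row 2, column 1: row 2 has {C, D, E, G} and column 1 has {B, C, F, G}, leaving only A.
Row 2, column 3: row 2 has {A, C, D, E, G} and column 3 has {D, E, F, G}, leaving only B.
Row 2, column 4: row 2 has {A, B, C, D, E, G} and column 4 has {A, B, E, G}, leaving only F.
Row 3, column 5: row 3 has {B, F, G} and column 5 has {A, B, C, D, F}, leaving only E.
Row 3, column 1: row 3 has {B, E, F, G} and column 1 has {A, B, C, F, G}, leaving only D.
Row 3 already has {B, D, E, F, G} and column 2 already has {B, C, E, F}, so row 3, column 2 must be A.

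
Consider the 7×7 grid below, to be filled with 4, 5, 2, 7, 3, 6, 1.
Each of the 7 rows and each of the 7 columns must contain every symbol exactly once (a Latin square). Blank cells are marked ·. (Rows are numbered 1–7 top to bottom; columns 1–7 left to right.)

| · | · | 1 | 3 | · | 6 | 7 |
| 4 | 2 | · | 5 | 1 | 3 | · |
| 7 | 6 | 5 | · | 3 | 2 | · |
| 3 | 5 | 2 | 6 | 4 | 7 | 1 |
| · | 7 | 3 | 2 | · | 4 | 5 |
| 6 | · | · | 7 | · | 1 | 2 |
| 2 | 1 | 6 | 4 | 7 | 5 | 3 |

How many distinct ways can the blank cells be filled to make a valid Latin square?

Row 1, column 1: eliminating its row and column leaves {5}.
Row 1, column 2: eliminating its row and column leaves {4}.
Row 1, column 5: eliminating its row and column leaves {5, 2}.
Row 2, column 3: eliminating its row and column leaves {7}.
Row 2, column 7: eliminating its row and column leaves {6}.
Row 3, column 4: eliminating its row and column leaves {1}.
Row 3, column 7: eliminating its row and column leaves {4}.
Row 5, column 1: eliminating its row and column leaves {1}.
Row 5, column 5: eliminating its row and column leaves {6}.
Row 6, column 2: eliminating its row and column leaves {4, 3}.
Row 6, column 3: eliminating its row and column leaves {4}.
Row 6, column 5: eliminating its row and column leaves {5}.
Only one assignment across all blanks avoids any row or column repeat, giving 1 completion.

1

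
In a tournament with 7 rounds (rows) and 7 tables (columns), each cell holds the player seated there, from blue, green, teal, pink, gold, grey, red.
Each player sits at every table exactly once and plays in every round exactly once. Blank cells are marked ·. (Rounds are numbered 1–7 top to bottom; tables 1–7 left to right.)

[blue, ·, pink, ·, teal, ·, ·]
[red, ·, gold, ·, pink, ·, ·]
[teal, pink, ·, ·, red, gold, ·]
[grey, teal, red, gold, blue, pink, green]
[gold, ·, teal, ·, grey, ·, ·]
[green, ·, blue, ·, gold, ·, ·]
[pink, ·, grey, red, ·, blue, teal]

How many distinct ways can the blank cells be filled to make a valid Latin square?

8

Round 1, table 2: eliminating its round and table leaves {green, gold, grey, red}.
Round 1, table 4: eliminating its round and table leaves {green, grey}.
Round 1, table 6: eliminating its round and table leaves {green, grey, red}.
Round 1, table 7: eliminating its round and table leaves {gold, grey, red}.
Round 2, table 2: eliminating its round and table leaves {blue, green, grey}.
Round 2, table 4: eliminating its round and table leaves {blue, green, teal, grey}.
Round 2, table 6: eliminating its round and table leaves {green, teal, grey}.
Round 2, table 7: eliminating its round and table leaves {blue, grey}.
Round 3, table 3: eliminating its round and table leaves {green}.
Round 3, table 4: eliminating its round and table leaves {blue, green, grey}.
Round 3, table 7: eliminating its round and table leaves {blue, grey}.
Round 5, table 2: eliminating its round and table leaves {blue, green, red}.
Round 5, table 4: eliminating its round and table leaves {blue, green, pink}.
Round 5, table 6: eliminating its round and table leaves {green, red}.
Round 5, table 7: eliminating its round and table leaves {blue, pink, red}.
Round 6, table 2: eliminating its round and table leaves {grey, red}.
Round 6, table 4: eliminating its round and table leaves {teal, pink, grey}.
Round 6, table 6: eliminating its round and table leaves {teal, grey, red}.
Round 6, table 7: eliminating its round and table leaves {pink, grey, red}.
Round 7, table 2: eliminating its round and table leaves {green, gold}.
Round 7, table 5: eliminating its round and table leaves {green}.
Enumerating the assignments across these blanks that avoid any round or table repeat gives 8 completions.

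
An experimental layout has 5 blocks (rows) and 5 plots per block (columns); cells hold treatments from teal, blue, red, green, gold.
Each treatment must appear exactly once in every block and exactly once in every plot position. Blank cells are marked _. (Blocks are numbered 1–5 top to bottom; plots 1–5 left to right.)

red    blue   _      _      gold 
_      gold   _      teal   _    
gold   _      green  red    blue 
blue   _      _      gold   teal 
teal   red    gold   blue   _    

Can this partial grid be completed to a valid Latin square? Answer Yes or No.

No block or plot among the givens repeats a symbol, and propagating forced cells runs into no contradiction.
One valid completion exists (for instance, red blue teal green gold / green gold blue teal red / gold teal green red blue / blue green red gold teal / teal red gold blue green).

Yes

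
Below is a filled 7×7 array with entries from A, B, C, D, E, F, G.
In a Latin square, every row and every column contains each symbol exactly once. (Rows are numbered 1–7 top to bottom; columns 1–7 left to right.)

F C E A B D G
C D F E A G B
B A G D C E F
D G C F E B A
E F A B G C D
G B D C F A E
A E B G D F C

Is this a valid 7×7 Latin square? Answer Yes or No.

Yes

Each row is a permutation of the 7 symbols, and so is each column.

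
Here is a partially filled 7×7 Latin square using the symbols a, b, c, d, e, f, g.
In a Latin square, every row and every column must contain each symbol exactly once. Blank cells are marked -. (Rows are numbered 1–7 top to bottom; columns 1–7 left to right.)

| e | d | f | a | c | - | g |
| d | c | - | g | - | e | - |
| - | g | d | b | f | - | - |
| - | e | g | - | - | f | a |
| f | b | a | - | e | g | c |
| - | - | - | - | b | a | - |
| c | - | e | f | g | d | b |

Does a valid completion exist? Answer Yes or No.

Yes

No row or column among the givens repeats a symbol, and propagating forced cells runs into no contradiction.
One valid completion exists (for instance, e d f a c b g / d c b g a e f / a g d b f c e / b e g c d f a / f b a d e g c / g f c e b a d / c a e f g d b).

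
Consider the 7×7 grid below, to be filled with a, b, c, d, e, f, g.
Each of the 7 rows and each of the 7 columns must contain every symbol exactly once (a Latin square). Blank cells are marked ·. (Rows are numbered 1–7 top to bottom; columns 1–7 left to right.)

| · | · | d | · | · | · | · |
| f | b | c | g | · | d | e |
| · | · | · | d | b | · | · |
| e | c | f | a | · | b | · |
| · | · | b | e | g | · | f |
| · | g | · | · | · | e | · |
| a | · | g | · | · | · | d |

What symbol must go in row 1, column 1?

b

Row 2, column 5: row 2 has {b, c, d, e, f, g} and column 5 has {b, g}, leaving only a.
Row 4, column 5: row 4 has {a, b, c, e, f} and column 5 has {a, b, g}, leaving only d.
Row 4, column 7: row 4 has {a, b, c, d, e, f} and column 7 has {d, e, f}, leaving only g.
Row 6, column 3: row 6 has {e, g} and column 3 has {b, c, d, f, g}, leaving only a.
Row 3, column 3: row 3 has {b, d} and column 3 has {a, b, c, d, f, g}, leaving only e.
Row 1, column 1 is narrowed to {b, c, g}.
If it were c, then row 7, column 2 would be left with no valid symbol.
If it were g, then row 7, column 2 would be left with no valid symbol.
So row 1, column 1 must be b.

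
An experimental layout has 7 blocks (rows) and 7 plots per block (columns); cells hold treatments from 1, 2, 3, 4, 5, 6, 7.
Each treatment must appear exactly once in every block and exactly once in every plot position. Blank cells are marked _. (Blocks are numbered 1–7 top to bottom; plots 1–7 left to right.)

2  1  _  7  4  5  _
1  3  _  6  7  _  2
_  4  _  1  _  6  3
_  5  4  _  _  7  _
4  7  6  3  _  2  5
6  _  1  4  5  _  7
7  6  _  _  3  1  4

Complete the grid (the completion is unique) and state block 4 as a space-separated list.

3 5 4 2 6 7 1

Block 4, plot 1: block 4 has {4, 5, 7} and plot 1 has {1, 2, 4, 6, 7}, leaving only 3.
Block 4, plot 4: block 4 has {3, 4, 5, 7} and plot 4 has {1, 3, 4, 6, 7}, leaving only 2.
Block 1, plot 3: block 1 has {1, 2, 4, 5, 7} and plot 3 has {1, 4, 6}, leaving only 3.
Block 1, plot 7: block 1 has {1, 2, 3, 4, 5, 7} and plot 7 has {2, 3, 4, 5, 7}, leaving only 6.
Block 4, plot 7: block 4 has {2, 3, 4, 5, 7} and plot 7 has {2, 3, 4, 5, 6, 7}, leaving only 1.
Block 4, plot 5: block 4 has {1, 2, 3, 4, 5, 7} and plot 5 has {3, 4, 5, 7}, leaving only 6.
So block 4 reads: 3 5 4 2 6 7 1.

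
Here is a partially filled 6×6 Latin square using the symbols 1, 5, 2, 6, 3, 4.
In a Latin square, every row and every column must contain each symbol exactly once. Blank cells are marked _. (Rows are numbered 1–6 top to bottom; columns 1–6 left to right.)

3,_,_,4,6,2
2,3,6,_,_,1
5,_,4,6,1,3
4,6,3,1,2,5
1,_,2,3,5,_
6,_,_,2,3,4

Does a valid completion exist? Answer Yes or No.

No row or column among the givens repeats a symbol, and propagating forced cells runs into no contradiction.
One valid completion exists (for instance, 3 5 1 4 6 2 / 2 3 6 5 4 1 / 5 2 4 6 1 3 / 4 6 3 1 2 5 / 1 4 2 3 5 6 / 6 1 5 2 3 4).

Yes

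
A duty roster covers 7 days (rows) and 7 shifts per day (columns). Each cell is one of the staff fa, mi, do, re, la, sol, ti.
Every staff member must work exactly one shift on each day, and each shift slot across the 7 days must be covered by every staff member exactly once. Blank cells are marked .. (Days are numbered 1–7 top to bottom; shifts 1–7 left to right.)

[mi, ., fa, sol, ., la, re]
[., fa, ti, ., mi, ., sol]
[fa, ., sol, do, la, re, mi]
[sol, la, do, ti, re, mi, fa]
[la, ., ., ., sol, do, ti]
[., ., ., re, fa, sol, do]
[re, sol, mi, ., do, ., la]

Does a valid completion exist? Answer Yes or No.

Day 2, shift 6: day 2 together with shift 6 already contain {fa, mi, do, re, la, sol, ti} — every symbol — so nothing can go there. The grid has no valid completion.

No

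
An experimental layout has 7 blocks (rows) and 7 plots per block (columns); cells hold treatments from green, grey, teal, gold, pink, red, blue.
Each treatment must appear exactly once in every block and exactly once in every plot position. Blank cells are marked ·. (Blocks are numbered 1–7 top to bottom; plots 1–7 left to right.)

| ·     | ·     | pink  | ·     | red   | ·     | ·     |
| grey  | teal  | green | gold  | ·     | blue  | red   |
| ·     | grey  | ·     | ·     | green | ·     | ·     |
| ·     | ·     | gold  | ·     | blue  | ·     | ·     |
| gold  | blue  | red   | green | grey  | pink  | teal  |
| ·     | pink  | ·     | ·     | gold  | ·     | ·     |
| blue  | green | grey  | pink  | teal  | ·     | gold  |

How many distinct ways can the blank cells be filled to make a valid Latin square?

Block 1, plot 1: eliminating its block and plot leaves {green, teal}.
Block 1, plot 2: eliminating its block and plot leaves {gold}.
Block 1, plot 4: eliminating its block and plot leaves {grey, teal, blue}.
Block 1, plot 6: eliminating its block and plot leaves {green, grey, teal, gold}.
Block 1, plot 7: eliminating its block and plot leaves {green, grey, blue}.
Block 2, plot 5: eliminating its block and plot leaves {pink}.
Block 3, plot 1: eliminating its block and plot leaves {teal, pink, red}.
Block 3, plot 3: eliminating its block and plot leaves {teal, blue}.
Block 3, plot 4: eliminating its block and plot leaves {teal, red, blue}.
Block 3, plot 6: eliminating its block and plot leaves {teal, gold, red}.
Block 3, plot 7: eliminating its block and plot leaves {pink, blue}.
Block 4, plot 1: eliminating its block and plot leaves {green, teal, pink, red}.
Block 4, plot 2: eliminating its block and plot leaves {red}.
Block 4, plot 4: eliminating its block and plot leaves {grey, teal, red}.
Block 4, plot 6: eliminating its block and plot leaves {green, grey, teal, red}.
Block 4, plot 7: eliminating its block and plot leaves {green, grey, pink}.
Block 6, plot 1: eliminating its block and plot leaves {green, teal, red}.
Block 6, plot 3: eliminating its block and plot leaves {teal, blue}.
Block 6, plot 4: eliminating its block and plot leaves {grey, teal, red, blue}.
Block 6, plot 6: eliminating its block and plot leaves {green, grey, teal, red}.
Block 6, plot 7: eliminating its block and plot leaves {green, grey, blue}.
Block 7, plot 6: eliminating its block and plot leaves {red}.
Enumerating the assignments across these blanks that avoid any block or plot repeat gives 13 completions.

13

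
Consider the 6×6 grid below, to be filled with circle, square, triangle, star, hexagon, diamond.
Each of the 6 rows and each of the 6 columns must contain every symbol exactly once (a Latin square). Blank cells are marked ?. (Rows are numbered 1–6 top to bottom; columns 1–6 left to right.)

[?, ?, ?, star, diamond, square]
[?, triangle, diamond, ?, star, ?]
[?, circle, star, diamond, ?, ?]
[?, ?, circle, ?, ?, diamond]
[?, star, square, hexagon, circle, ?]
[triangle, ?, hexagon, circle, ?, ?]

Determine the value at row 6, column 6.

star

Row 6 already has {circle, triangle, hexagon} and column 6 already has {square, diamond}, so row 6, column 6 must be star.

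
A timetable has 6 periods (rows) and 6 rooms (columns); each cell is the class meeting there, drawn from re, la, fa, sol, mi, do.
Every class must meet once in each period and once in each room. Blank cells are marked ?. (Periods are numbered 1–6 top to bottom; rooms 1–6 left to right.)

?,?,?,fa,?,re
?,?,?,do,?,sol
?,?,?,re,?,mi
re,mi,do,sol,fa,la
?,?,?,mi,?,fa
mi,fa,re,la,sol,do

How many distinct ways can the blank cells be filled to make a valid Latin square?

16

Period 1, room 1: eliminating its period and room leaves {la, sol, do}.
Period 1, room 2: eliminating its period and room leaves {la, sol, do}.
Period 1, room 3: eliminating its period and room leaves {la, sol, mi}.
Period 1, room 5: eliminating its period and room leaves {la, mi, do}.
Period 2, room 1: eliminating its period and room leaves {la, fa}.
Period 2, room 2: eliminating its period and room leaves {re, la}.
Period 2, room 3: eliminating its period and room leaves {la, fa, mi}.
Period 2, room 5: eliminating its period and room leaves {re, la, mi}.
Period 3, room 1: eliminating its period and room leaves {la, fa, sol, do}.
Period 3, room 2: eliminating its period and room leaves {la, sol, do}.
Period 3, room 3: eliminating its period and room leaves {la, fa, sol}.
Period 3, room 5: eliminating its period and room leaves {la, do}.
Period 5, room 1: eliminating its period and room leaves {la, sol, do}.
Period 5, room 2: eliminating its period and room leaves {re, la, sol, do}.
Period 5, room 3: eliminating its period and room leaves {la, sol}.
Period 5, room 5: eliminating its period and room leaves {re, la, do}.
Enumerating the assignments across these blanks that avoid any period or room repeat gives 16 completions.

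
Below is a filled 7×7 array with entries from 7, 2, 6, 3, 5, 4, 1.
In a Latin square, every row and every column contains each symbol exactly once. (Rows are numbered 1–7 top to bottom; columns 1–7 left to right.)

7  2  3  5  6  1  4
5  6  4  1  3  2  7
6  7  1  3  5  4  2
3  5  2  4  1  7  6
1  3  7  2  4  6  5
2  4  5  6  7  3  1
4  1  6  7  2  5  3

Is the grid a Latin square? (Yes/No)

Each row is a permutation of the 7 symbols, and so is each column.

Yes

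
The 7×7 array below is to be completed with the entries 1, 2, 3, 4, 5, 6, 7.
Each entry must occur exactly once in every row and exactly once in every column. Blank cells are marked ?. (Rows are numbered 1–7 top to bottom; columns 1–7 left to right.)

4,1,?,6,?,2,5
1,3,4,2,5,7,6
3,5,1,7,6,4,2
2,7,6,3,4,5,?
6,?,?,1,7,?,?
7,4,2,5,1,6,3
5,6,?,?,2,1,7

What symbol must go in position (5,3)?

5

Row 1, column 5: row 1 has {1, 2, 4, 5, 6} and column 5 has {1, 2, 4, 5, 6, 7}, leaving only 3.
Row 1, column 3: row 1 has {1, 2, 3, 4, 5, 6} and column 3 has {1, 2, 4, 6}, leaving only 7.
Row 4, column 7: row 4 has {2, 3, 4, 5, 6, 7} and column 7 has {2, 3, 5, 6, 7}, leaving only 1.
Row 5, column 2: row 5 has {1, 6, 7} and column 2 has {1, 3, 4, 5, 6, 7}, leaving only 2.
Row 5, column 6: row 5 has {1, 2, 6, 7} and column 6 has {1, 2, 4, 5, 6, 7}, leaving only 3.
Row 5 already has {1, 2, 3, 6, 7} and column 3 already has {1, 2, 4, 6, 7}, so row 5, column 3 must be 5.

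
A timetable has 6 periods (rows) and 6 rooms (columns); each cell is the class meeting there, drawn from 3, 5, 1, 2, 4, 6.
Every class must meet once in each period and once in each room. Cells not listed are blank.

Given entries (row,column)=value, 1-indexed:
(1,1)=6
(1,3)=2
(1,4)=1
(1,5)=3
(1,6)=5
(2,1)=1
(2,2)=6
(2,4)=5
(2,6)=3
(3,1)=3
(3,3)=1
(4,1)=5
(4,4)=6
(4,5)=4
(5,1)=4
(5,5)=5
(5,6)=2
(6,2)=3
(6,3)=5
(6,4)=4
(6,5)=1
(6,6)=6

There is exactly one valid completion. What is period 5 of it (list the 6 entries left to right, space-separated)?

4 1 6 3 5 2

Period 5, room 2: period 5 has {5, 2, 4} and room 2 has {3, 6}, leaving only 1.
Period 5, room 4: period 5 has {5, 1, 2, 4} and room 4 has {5, 1, 4, 6}, leaving only 3.
Period 5, room 3: period 5 has {3, 5, 1, 2, 4} and room 3 has {5, 1, 2}, leaving only 6.
So period 5 reads: 4 1 6 3 5 2.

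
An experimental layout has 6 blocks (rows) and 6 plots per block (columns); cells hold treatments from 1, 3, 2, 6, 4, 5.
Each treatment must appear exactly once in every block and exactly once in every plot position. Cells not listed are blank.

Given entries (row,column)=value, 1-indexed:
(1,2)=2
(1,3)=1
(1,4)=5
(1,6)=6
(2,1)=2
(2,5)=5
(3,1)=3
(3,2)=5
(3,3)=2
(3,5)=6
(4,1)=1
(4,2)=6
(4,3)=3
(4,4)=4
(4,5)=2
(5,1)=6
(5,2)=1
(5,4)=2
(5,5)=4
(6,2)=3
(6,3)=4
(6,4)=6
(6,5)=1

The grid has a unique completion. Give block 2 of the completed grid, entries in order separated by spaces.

2 4 6 3 5 1

Block 2, plot 2: block 2 has {2, 5} and plot 2 has {1, 3, 2, 6, 5}, leaving only 4.
Block 2, plot 3: block 2 has {2, 4, 5} and plot 3 has {1, 3, 2, 4}, leaving only 6.
Block 1, plot 1: block 1 has {1, 2, 6, 5} and plot 1 has {1, 3, 2, 6}, leaving only 4.
Block 1, plot 5: block 1 has {1, 2, 6, 4, 5} and plot 5 has {1, 2, 6, 4, 5}, leaving only 3.
Block 3, plot 4: block 3 has {3, 2, 6, 5} and plot 4 has {2, 6, 4, 5}, leaving only 1.
Block 2, plot 4: block 2 has {2, 6, 4, 5} and plot 4 has {1, 2, 6, 4, 5}, leaving only 3.
Block 2, plot 6: block 2 has {3, 2, 6, 4, 5} and plot 6 has {6}, leaving only 1.
So block 2 reads: 2 4 6 3 5 1.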